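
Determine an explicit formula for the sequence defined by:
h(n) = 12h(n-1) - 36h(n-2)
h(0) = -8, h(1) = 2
Characteristic equation: x² - 12x + 36 = 0, which is (x - (6))².
Repeated root r = 6.
General solution: h(n) = (A + Bn)·(6)^n.
From h(0) = -8: A = -8.
From h(1) = 2: (A + B)·(6) = 2 ⇒ B = \frac{25}{3}.
So h(n) = \left(\frac{25 n}{3} - 8\right) \cdot (6)^n.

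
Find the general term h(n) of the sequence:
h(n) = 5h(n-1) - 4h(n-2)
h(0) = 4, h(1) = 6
Characteristic equation: x² - 5x + 4 = 0, which factors as (x - (1))(x - (4)) = 0.
Roots r₁ = 1, r₂ = 4 (distinct).
General solution: h(n) = A·(1)^n + B·(4)^n.
From h(0) = 4: A + B = 4.
From h(1) = 6: A + 4B = 6.
Solving: A = \frac{10}{3}, B = \frac{2}{3}.
So h(n) = \frac{2 \cdot 4^{n}}{3} + \frac{10}{3}.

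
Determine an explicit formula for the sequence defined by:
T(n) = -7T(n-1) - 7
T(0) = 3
First-order linear non-homogeneous.
Homogeneous solution: T_h(n) = A·(-7)^n.
Try constant particular solution T_p = K: K = -7K - 7 ⇒ K = - \frac{7}{8}.
General: T(n) = A·(-7)^n - \frac{7}{8}.
Apply T(0) = 3: A - \frac{7}{8} = 3 ⇒ A = \frac{31}{8}.
So T(n) = \frac{31 \left(-7\right)^{n}}{8} - \frac{7}{8}.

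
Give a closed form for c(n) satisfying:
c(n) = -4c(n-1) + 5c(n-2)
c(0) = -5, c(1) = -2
Characteristic equation: x² + 4x - 5 = 0, which factors as (x - (-5))(x - (1)) = 0.
Roots r₁ = -5, r₂ = 1 (distinct).
General solution: c(n) = A·(-5)^n + B·(1)^n.
From c(0) = -5: A + B = -5.
From c(1) = -2: -5A + B = -2.
Solving: A = - \frac{1}{2}, B = - \frac{9}{2}.
So c(n) = - \frac{\left(-5\right)^{n}}{2} - \frac{9}{2}.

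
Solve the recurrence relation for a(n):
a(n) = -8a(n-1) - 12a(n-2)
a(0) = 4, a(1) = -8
Characteristic equation: x² + 8x + 12 = 0, which factors as (x - (-6))(x - (-2)) = 0.
Roots r₁ = -6, r₂ = -2 (distinct).
General solution: a(n) = A·(-6)^n + B·(-2)^n.
From a(0) = 4: A + B = 4.
From a(1) = -8: -6A - 2B = -8.
Solving: A = 0, B = 4.
So a(n) = 4 \left(-2\right)^{n}.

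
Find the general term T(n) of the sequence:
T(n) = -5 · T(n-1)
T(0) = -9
Pure geometric recurrence with ratio -5.
By induction T(n) = T(0) · (-5)^n = - 9 \left(-5\right)^{n}.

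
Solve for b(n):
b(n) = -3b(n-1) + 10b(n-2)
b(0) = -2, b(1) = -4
Characteristic equation: x² + 3x - 10 = 0, which factors as (x - (2))(x - (-5)) = 0.
Roots r₁ = 2, r₂ = -5 (distinct).
General solution: b(n) = A·(2)^n + B·(-5)^n.
From b(0) = -2: A + B = -2.
From b(1) = -4: 2A - 5B = -4.
Solving: A = -2, B = 0.
So b(n) = - 2 \cdot 2^{n}.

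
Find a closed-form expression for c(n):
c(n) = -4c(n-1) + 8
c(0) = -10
First-order linear non-homogeneous.
Homogeneous solution: c_h(n) = A·(-4)^n.
Try constant particular solution c_p = K: K = -4K + 8 ⇒ K = \frac{8}{5}.
General: c(n) = A·(-4)^n + \frac{8}{5}.
Apply c(0) = -10: A + \frac{8}{5} = -10 ⇒ A = - \frac{58}{5}.
So c(n) = \frac{8}{5} - \frac{58 \left(-4\right)^{n}}{5}.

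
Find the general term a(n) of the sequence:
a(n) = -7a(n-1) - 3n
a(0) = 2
First-order linear with linear forcing.
Homogeneous solution: a_h(n) = A·(-7)^n.
Try particular a_p(n) = pn + q. Substituting:
  pn + q = -7(p(n-1) + q) - 3n.
Matching the n-coefficient: p = -7p - 3 ⇒ p = - \frac{3}{8}.
Matching constants: q = 7p - 7q ⇒ q = - \frac{21}{64}.
General: a(n) = A·(-7)^n - \frac{3 n}{8} - \frac{21}{64}.
Apply a(0) = 2: A - \frac{21}{64} = 2 ⇒ A = \frac{149}{64}.
So a(n) = \frac{149 \left(-7\right)^{n}}{64} - \frac{3 n}{8} - \frac{21}{64}.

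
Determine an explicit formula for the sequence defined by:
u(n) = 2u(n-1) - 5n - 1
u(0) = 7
First-order linear with linear forcing.
Homogeneous solution: u_h(n) = A·(2)^n.
Try particular u_p(n) = pn + q. Substituting:
  pn + q = 2(p(n-1) + q) - 5n - 1.
Matching the n-coefficient: p = 2p - 5 ⇒ p = 5.
Matching constants: q = -2p + 2q - 1 ⇒ q = 11.
General: u(n) = A·(2)^n + 5 n + 11.
Apply u(0) = 7: A + 11 = 7 ⇒ A = -4.
So u(n) = - 4 \cdot 2^{n} + 5 n + 11.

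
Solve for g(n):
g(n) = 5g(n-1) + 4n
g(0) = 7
First-order linear with linear forcing.
Homogeneous solution: g_h(n) = A·(5)^n.
Try particular g_p(n) = pn + q. Substituting:
  pn + q = 5(p(n-1) + q) + 4n.
Matching the n-coefficient: p = 5p + 4 ⇒ p = -1.
Matching constants: q = -5p + 5q ⇒ q = - \frac{5}{4}.
General: g(n) = A·(5)^n - n - \frac{5}{4}.
Apply g(0) = 7: A - \frac{5}{4} = 7 ⇒ A = \frac{33}{4}.
So g(n) = \frac{33 \cdot 5^{n}}{4} - n - \frac{5}{4}.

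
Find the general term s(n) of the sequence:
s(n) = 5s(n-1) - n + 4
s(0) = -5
First-order linear with linear forcing.
Homogeneous solution: s_h(n) = A·(5)^n.
Try particular s_p(n) = pn + q. Substituting:
  pn + q = 5(p(n-1) + q) - n + 4.
Matching the n-coefficient: p = 5p - 1 ⇒ p = \frac{1}{4}.
Matching constants: q = -5p + 5q + 4 ⇒ q = - \frac{11}{16}.
General: s(n) = A·(5)^n + \frac{n}{4} - \frac{11}{16}.
Apply s(0) = -5: A - \frac{11}{16} = -5 ⇒ A = - \frac{69}{16}.
So s(n) = - \frac{69 \cdot 5^{n}}{16} + \frac{n}{4} - \frac{11}{16}.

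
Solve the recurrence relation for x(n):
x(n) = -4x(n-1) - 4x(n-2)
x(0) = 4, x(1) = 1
Characteristic equation: x² + 4x + 4 = 0, which is (x - (-2))².
Repeated root r = -2.
General solution: x(n) = (A + Bn)·(-2)^n.
From x(0) = 4: A = 4.
From x(1) = 1: (A + B)·(-2) = 1 ⇒ B = - \frac{9}{2}.
So x(n) = \left(4 - \frac{9 n}{2}\right) \cdot (-2)^n.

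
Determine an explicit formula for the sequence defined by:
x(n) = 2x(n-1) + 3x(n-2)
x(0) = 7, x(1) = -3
Characteristic equation: x² - 2x - 3 = 0, which factors as (x - (-1))(x - (3)) = 0.
Roots r₁ = -1, r₂ = 3 (distinct).
General solution: x(n) = A·(-1)^n + B·(3)^n.
From x(0) = 7: A + B = 7.
From x(1) = -3: -A + 3B = -3.
Solving: A = 6, B = 1.
So x(n) = 6 \left(-1\right)^{n} + 3^{n}.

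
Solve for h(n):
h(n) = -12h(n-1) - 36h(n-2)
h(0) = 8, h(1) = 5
Characteristic equation: x² + 12x + 36 = 0, which is (x - (-6))².
Repeated root r = -6.
General solution: h(n) = (A + Bn)·(-6)^n.
From h(0) = 8: A = 8.
From h(1) = 5: (A + B)·(-6) = 5 ⇒ B = - \frac{53}{6}.
So h(n) = \left(8 - \frac{53 n}{6}\right) \cdot (-6)^n.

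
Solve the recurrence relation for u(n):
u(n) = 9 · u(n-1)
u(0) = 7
Pure geometric recurrence with ratio 9.
By induction u(n) = u(0) · (9)^n = 7 \cdot 9^{n}.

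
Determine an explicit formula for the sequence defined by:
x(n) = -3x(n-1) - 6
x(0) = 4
First-order linear non-homogeneous.
Homogeneous solution: x_h(n) = A·(-3)^n.
Try constant particular solution x_p = K: K = -3K - 6 ⇒ K = - \frac{3}{2}.
General: x(n) = A·(-3)^n - \frac{3}{2}.
Apply x(0) = 4: A - \frac{3}{2} = 4 ⇒ A = \frac{11}{2}.
So x(n) = \frac{11 \left(-3\right)^{n}}{2} - \frac{3}{2}.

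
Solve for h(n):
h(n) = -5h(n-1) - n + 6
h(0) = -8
First-order linear with linear forcing.
Homogeneous solution: h_h(n) = A·(-5)^n.
Try particular h_p(n) = pn + q. Substituting:
  pn + q = -5(p(n-1) + q) - n + 6.
Matching the n-coefficient: p = -5p - 1 ⇒ p = - \frac{1}{6}.
Matching constants: q = 5p - 5q + 6 ⇒ q = \frac{31}{36}.
General: h(n) = A·(-5)^n - \frac{n}{6} + \frac{31}{36}.
Apply h(0) = -8: A + \frac{31}{36} = -8 ⇒ A = - \frac{319}{36}.
So h(n) = - \frac{319 \left(-5\right)^{n}}{36} - \frac{n}{6} + \frac{31}{36}.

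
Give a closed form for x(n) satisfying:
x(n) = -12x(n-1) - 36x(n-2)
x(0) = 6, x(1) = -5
Characteristic equation: x² + 12x + 36 = 0, which is (x - (-6))².
Repeated root r = -6.
General solution: x(n) = (A + Bn)·(-6)^n.
From x(0) = 6: A = 6.
From x(1) = -5: (A + B)·(-6) = -5 ⇒ B = - \frac{31}{6}.
So x(n) = \left(6 - \frac{31 n}{6}\right) \cdot (-6)^n.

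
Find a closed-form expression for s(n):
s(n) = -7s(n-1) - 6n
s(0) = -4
First-order linear with linear forcing.
Homogeneous solution: s_h(n) = A·(-7)^n.
Try particular s_p(n) = pn + q. Substituting:
  pn + q = -7(p(n-1) + q) - 6n.
Matching the n-coefficient: p = -7p - 6 ⇒ p = - \frac{3}{4}.
Matching constants: q = 7p - 7q ⇒ q = - \frac{21}{32}.
General: s(n) = A·(-7)^n - \frac{3 n}{4} - \frac{21}{32}.
Apply s(0) = -4: A - \frac{21}{32} = -4 ⇒ A = - \frac{107}{32}.
So s(n) = - \frac{107 \left(-7\right)^{n}}{32} - \frac{3 n}{4} - \frac{21}{32}.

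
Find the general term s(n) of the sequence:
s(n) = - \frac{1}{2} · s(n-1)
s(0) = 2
Pure geometric recurrence with ratio - \frac{1}{2}.
By induction s(n) = s(0) · (- \frac{1}{2})^n = 2 \left(- \frac{1}{2}\right)^{n}.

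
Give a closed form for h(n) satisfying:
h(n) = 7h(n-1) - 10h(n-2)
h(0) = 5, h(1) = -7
Characteristic equation: x² - 7x + 10 = 0, which factors as (x - (2))(x - (5)) = 0.
Roots r₁ = 2, r₂ = 5 (distinct).
General solution: h(n) = A·(2)^n + B·(5)^n.
From h(0) = 5: A + B = 5.
From h(1) = -7: 2A + 5B = -7.
Solving: A = \frac{32}{3}, B = - \frac{17}{3}.
So h(n) = \frac{32 \cdot 2^{n}}{3} - \frac{17 \cdot 5^{n}}{3}.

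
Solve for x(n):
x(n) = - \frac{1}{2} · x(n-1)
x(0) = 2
Pure geometric recurrence with ratio - \frac{1}{2}.
By induction x(n) = x(0) · (- \frac{1}{2})^n = 2 \left(- \frac{1}{2}\right)^{n}.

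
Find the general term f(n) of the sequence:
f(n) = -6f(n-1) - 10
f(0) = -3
First-order linear non-homogeneous.
Homogeneous solution: f_h(n) = A·(-6)^n.
Try constant particular solution f_p = K: K = -6K - 10 ⇒ K = - \frac{10}{7}.
General: f(n) = A·(-6)^n - \frac{10}{7}.
Apply f(0) = -3: A - \frac{10}{7} = -3 ⇒ A = - \frac{11}{7}.
So f(n) = - \frac{11 \left(-6\right)^{n}}{7} - \frac{10}{7}.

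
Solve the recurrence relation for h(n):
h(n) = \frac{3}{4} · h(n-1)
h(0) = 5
Pure geometric recurrence with ratio \frac{3}{4}.
By induction h(n) = h(0) · (\frac{3}{4})^n = 5 \left(\frac{3}{4}\right)^{n}.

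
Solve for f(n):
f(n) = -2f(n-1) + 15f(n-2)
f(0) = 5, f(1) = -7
Characteristic equation: x² + 2x - 15 = 0, which factors as (x - (-5))(x - (3)) = 0.
Roots r₁ = -5, r₂ = 3 (distinct).
General solution: f(n) = A·(-5)^n + B·(3)^n.
From f(0) = 5: A + B = 5.
From f(1) = -7: -5A + 3B = -7.
Solving: A = \frac{11}{4}, B = \frac{9}{4}.
So f(n) = \frac{11 \left(-5\right)^{n}}{4} + \frac{9 \cdot 3^{n}}{4}.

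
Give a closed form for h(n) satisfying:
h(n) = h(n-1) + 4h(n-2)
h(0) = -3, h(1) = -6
Characteristic equation: x² - x - 4 = 0.
Discriminant Δ = (1)² + 4·(4) = 17.
Roots r₁,₂ = (1 ± √17)/2, so r₁ = \frac{1}{2} + \frac{\sqrt{17}}{2}, r₂ = \frac{1}{2} - \frac{\sqrt{17}}{2}.
General solution: h(n) = A·r₁^n + B·r₂^n.
From the initial conditions, A + B = -3 and r₁A + r₂B = -6.
Since r₁ - r₂ = √17: A = (-6 - (-3)r₂)/√17 = - \frac{3}{2} - \frac{9 \sqrt{17}}{34}, and B = -3 - A = - \frac{3}{2} + \frac{9 \sqrt{17}}{34}.
So h(n) = \left(- \frac{3}{2} - \frac{9 \sqrt{17}}{34}\right)\left(\frac{1}{2} + \frac{\sqrt{17}}{2}\right)^n + \left(- \frac{3}{2} + \frac{9 \sqrt{17}}{34}\right)\left(\frac{1}{2} - \frac{\sqrt{17}}{2}\right)^n.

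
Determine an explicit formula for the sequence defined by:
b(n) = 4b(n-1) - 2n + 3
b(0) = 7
First-order linear with linear forcing.
Homogeneous solution: b_h(n) = A·(4)^n.
Try particular b_p(n) = pn + q. Substituting:
  pn + q = 4(p(n-1) + q) - 2n + 3.
Matching the n-coefficient: p = 4p - 2 ⇒ p = \frac{2}{3}.
Matching constants: q = -4p + 4q + 3 ⇒ q = - \frac{1}{9}.
General: b(n) = A·(4)^n + \frac{2 n}{3} - \frac{1}{9}.
Apply b(0) = 7: A - \frac{1}{9} = 7 ⇒ A = \frac{64}{9}.
So b(n) = \frac{64 \cdot 4^{n}}{9} + \frac{2 n}{3} - \frac{1}{9}.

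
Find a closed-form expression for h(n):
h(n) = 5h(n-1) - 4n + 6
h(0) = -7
First-order linear with linear forcing.
Homogeneous solution: h_h(n) = A·(5)^n.
Try particular h_p(n) = pn + q. Substituting:
  pn + q = 5(p(n-1) + q) - 4n + 6.
Matching the n-coefficient: p = 5p - 4 ⇒ p = 1.
Matching constants: q = -5p + 5q + 6 ⇒ q = - \frac{1}{4}.
General: h(n) = A·(5)^n + n - \frac{1}{4}.
Apply h(0) = -7: A - \frac{1}{4} = -7 ⇒ A = - \frac{27}{4}.
So h(n) = - \frac{27 \cdot 5^{n}}{4} + n - \frac{1}{4}.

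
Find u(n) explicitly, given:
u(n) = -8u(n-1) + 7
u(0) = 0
First-order linear non-homogeneous.
Homogeneous solution: u_h(n) = A·(-8)^n.
Try constant particular solution u_p = K: K = -8K + 7 ⇒ K = \frac{7}{9}.
General: u(n) = A·(-8)^n + \frac{7}{9}.
Apply u(0) = 0: A + \frac{7}{9} = 0 ⇒ A = - \frac{7}{9}.
So u(n) = \frac{7}{9} - \frac{7 \left(-8\right)^{n}}{9}.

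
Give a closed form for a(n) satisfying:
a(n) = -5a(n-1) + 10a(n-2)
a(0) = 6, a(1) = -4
Characteristic equation: x² + 5x - 10 = 0.
Discriminant Δ = (-5)² + 4·(10) = 65.
Roots r₁,₂ = (-5 ± √65)/2, so r₁ = - \frac{5}{2} + \frac{\sqrt{65}}{2}, r₂ = - \frac{\sqrt{65}}{2} - \frac{5}{2}.
General solution: a(n) = A·r₁^n + B·r₂^n.
From the initial conditions, A + B = 6 and r₁A + r₂B = -4.
Since r₁ - r₂ = √65: A = (-4 - (6)r₂)/√65 = \frac{11 \sqrt{65}}{65} + 3, and B = 6 - A = 3 - \frac{11 \sqrt{65}}{65}.
So a(n) = \left(\frac{11 \sqrt{65}}{65} + 3\right)\left(- \frac{5}{2} + \frac{\sqrt{65}}{2}\right)^n + \left(3 - \frac{11 \sqrt{65}}{65}\right)\left(- \frac{\sqrt{65}}{2} - \frac{5}{2}\right)^n.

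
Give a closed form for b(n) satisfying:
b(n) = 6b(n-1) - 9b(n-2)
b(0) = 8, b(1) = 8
Characteristic equation: x² - 6x + 9 = 0, which is (x - (3))².
Repeated root r = 3.
General solution: b(n) = (A + Bn)·(3)^n.
From b(0) = 8: A = 8.
From b(1) = 8: (A + B)·(3) = 8 ⇒ B = - \frac{16}{3}.
So b(n) = \left(8 - \frac{16 n}{3}\right) \cdot (3)^n.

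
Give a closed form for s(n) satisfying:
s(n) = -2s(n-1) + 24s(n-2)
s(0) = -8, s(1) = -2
Characteristic equation: x² + 2x - 24 = 0, which factors as (x - (-6))(x - (4)) = 0.
Roots r₁ = -6, r₂ = 4 (distinct).
General solution: s(n) = A·(-6)^n + B·(4)^n.
From s(0) = -8: A + B = -8.
From s(1) = -2: -6A + 4B = -2.
Solving: A = -3, B = -5.
So s(n) = - 3 \left(-6\right)^{n} - 5 \cdot 4^{n}.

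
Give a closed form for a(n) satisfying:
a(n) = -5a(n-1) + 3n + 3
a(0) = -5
First-order linear with linear forcing.
Homogeneous solution: a_h(n) = A·(-5)^n.
Try particular a_p(n) = pn + q. Substituting:
  pn + q = -5(p(n-1) + q) + 3n + 3.
Matching the n-coefficient: p = -5p + 3 ⇒ p = \frac{1}{2}.
Matching constants: q = 5p - 5q + 3 ⇒ q = \frac{11}{12}.
General: a(n) = A·(-5)^n + \frac{n}{2} + \frac{11}{12}.
Apply a(0) = -5: A + \frac{11}{12} = -5 ⇒ A = - \frac{71}{12}.
So a(n) = - \frac{71 \left(-5\right)^{n}}{12} + \frac{n}{2} + \frac{11}{12}.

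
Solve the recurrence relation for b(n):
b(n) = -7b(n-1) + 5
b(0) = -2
First-order linear non-homogeneous.
Homogeneous solution: b_h(n) = A·(-7)^n.
Try constant particular solution b_p = K: K = -7K + 5 ⇒ K = \frac{5}{8}.
General: b(n) = A·(-7)^n + \frac{5}{8}.
Apply b(0) = -2: A + \frac{5}{8} = -2 ⇒ A = - \frac{21}{8}.
So b(n) = \frac{5}{8} - \frac{21 \left(-7\right)^{n}}{8}.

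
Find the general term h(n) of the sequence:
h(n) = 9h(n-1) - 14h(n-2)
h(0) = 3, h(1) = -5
Characteristic equation: x² - 9x + 14 = 0, which factors as (x - (7))(x - (2)) = 0.
Roots r₁ = 7, r₂ = 2 (distinct).
General solution: h(n) = A·(7)^n + B·(2)^n.
From h(0) = 3: A + B = 3.
From h(1) = -5: 7A + 2B = -5.
Solving: A = - \frac{11}{5}, B = \frac{26}{5}.
So h(n) = \frac{26 \cdot 2^{n}}{5} - \frac{11 \cdot 7^{n}}{5}.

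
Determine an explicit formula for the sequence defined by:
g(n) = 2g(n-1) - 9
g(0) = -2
First-order linear non-homogeneous.
Homogeneous solution: g_h(n) = A·(2)^n.
Try constant particular solution g_p = K: K = 2K - 9 ⇒ K = 9.
General: g(n) = A·(2)^n + 9.
Apply g(0) = -2: A + 9 = -2 ⇒ A = -11.
So g(n) = 9 - 11 \cdot 2^{n}.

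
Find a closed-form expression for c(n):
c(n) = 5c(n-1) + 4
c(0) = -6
First-order linear non-homogeneous.
Homogeneous solution: c_h(n) = A·(5)^n.
Try constant particular solution c_p = K: K = 5K + 4 ⇒ K = -1.
General: c(n) = A·(5)^n - 1.
Apply c(0) = -6: A - 1 = -6 ⇒ A = -5.
So c(n) = - 5 \cdot 5^{n} - 1.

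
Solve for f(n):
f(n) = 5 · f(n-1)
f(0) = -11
Pure geometric recurrence with ratio 5.
By induction f(n) = f(0) · (5)^n = - 11 \cdot 5^{n}.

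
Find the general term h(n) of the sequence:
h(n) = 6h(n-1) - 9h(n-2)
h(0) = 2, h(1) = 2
Characteristic equation: x² - 6x + 9 = 0, which is (x - (3))².
Repeated root r = 3.
General solution: h(n) = (A + Bn)·(3)^n.
From h(0) = 2: A = 2.
From h(1) = 2: (A + B)·(3) = 2 ⇒ B = - \frac{4}{3}.
So h(n) = \left(2 - \frac{4 n}{3}\right) \cdot (3)^n.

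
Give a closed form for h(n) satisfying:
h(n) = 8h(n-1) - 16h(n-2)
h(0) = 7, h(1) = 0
Characteristic equation: x² - 8x + 16 = 0, which is (x - (4))².
Repeated root r = 4.
General solution: h(n) = (A + Bn)·(4)^n.
From h(0) = 7: A = 7.
From h(1) = 0: (A + B)·(4) = 0 ⇒ B = -7.
So h(n) = \left(7 - 7 n\right) \cdot (4)^n.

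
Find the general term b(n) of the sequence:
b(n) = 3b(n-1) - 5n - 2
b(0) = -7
First-order linear with linear forcing.
Homogeneous solution: b_h(n) = A·(3)^n.
Try particular b_p(n) = pn + q. Substituting:
  pn + q = 3(p(n-1) + q) - 5n - 2.
Matching the n-coefficient: p = 3p - 5 ⇒ p = \frac{5}{2}.
Matching constants: q = -3p + 3q - 2 ⇒ q = \frac{19}{4}.
General: b(n) = A·(3)^n + \frac{5 n}{2} + \frac{19}{4}.
Apply b(0) = -7: A + \frac{19}{4} = -7 ⇒ A = - \frac{47}{4}.
So b(n) = - \frac{47 \cdot 3^{n}}{4} + \frac{5 n}{2} + \frac{19}{4}.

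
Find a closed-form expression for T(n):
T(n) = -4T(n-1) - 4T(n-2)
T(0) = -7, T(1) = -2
Characteristic equation: x² + 4x + 4 = 0, which is (x - (-2))².
Repeated root r = -2.
General solution: T(n) = (A + Bn)·(-2)^n.
From T(0) = -7: A = -7.
From T(1) = -2: (A + B)·(-2) = -2 ⇒ B = 8.
So T(n) = \left(8 n - 7\right) \cdot (-2)^n.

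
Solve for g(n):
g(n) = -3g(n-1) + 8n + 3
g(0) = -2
First-order linear with linear forcing.
Homogeneous solution: g_h(n) = A·(-3)^n.
Try particular g_p(n) = pn + q. Substituting:
  pn + q = -3(p(n-1) + q) + 8n + 3.
Matching the n-coefficient: p = -3p + 8 ⇒ p = 2.
Matching constants: q = 3p - 3q + 3 ⇒ q = \frac{9}{4}.
General: g(n) = A·(-3)^n + 2 n + \frac{9}{4}.
Apply g(0) = -2: A + \frac{9}{4} = -2 ⇒ A = - \frac{17}{4}.
So g(n) = - \frac{17 \left(-3\right)^{n}}{4} + 2 n + \frac{9}{4}.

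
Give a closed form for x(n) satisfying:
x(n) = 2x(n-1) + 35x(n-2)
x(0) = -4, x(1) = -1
Characteristic equation: x² - 2x - 35 = 0, which factors as (x - (-5))(x - (7)) = 0.
Roots r₁ = -5, r₂ = 7 (distinct).
General solution: x(n) = A·(-5)^n + B·(7)^n.
From x(0) = -4: A + B = -4.
From x(1) = -1: -5A + 7B = -1.
Solving: A = - \frac{9}{4}, B = - \frac{7}{4}.
So x(n) = - \frac{9 \left(-5\right)^{n}}{4} - \frac{7 \cdot 7^{n}}{4}.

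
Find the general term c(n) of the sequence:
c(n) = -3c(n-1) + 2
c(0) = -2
First-order linear non-homogeneous.
Homogeneous solution: c_h(n) = A·(-3)^n.
Try constant particular solution c_p = K: K = -3K + 2 ⇒ K = \frac{1}{2}.
General: c(n) = A·(-3)^n + \frac{1}{2}.
Apply c(0) = -2: A + \frac{1}{2} = -2 ⇒ A = - \frac{5}{2}.
So c(n) = \frac{1}{2} - \frac{5 \left(-3\right)^{n}}{2}.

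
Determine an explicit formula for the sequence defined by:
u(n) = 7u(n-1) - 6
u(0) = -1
First-order linear non-homogeneous.
Homogeneous solution: u_h(n) = A·(7)^n.
Try constant particular solution u_p = K: K = 7K - 6 ⇒ K = 1.
General: u(n) = A·(7)^n + 1.
Apply u(0) = -1: A + 1 = -1 ⇒ A = -2.
So u(n) = 1 - 2 \cdot 7^{n}.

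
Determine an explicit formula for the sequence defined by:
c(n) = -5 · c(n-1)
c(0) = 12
Pure geometric recurrence with ratio -5.
By induction c(n) = c(0) · (-5)^n = 12 \left(-5\right)^{n}.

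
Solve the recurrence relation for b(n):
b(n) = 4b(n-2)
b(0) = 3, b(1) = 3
Characteristic equation: x² - 4 = 0, which factors as (x - (2))(x - (-2)) = 0.
Roots r₁ = 2, r₂ = -2 (distinct).
General solution: b(n) = A·(2)^n + B·(-2)^n.
From b(0) = 3: A + B = 3.
From b(1) = 3: 2A - 2B = 3.
Solving: A = \frac{9}{4}, B = \frac{3}{4}.
So b(n) = \frac{3 \left(-2\right)^{n}}{4} + \frac{9 \cdot 2^{n}}{4}.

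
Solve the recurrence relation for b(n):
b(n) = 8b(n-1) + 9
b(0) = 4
First-order linear non-homogeneous.
Homogeneous solution: b_h(n) = A·(8)^n.
Try constant particular solution b_p = K: K = 8K + 9 ⇒ K = - \frac{9}{7}.
General: b(n) = A·(8)^n - \frac{9}{7}.
Apply b(0) = 4: A - \frac{9}{7} = 4 ⇒ A = \frac{37}{7}.
So b(n) = \frac{37 \cdot 8^{n}}{7} - \frac{9}{7}.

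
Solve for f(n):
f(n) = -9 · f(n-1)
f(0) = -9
Pure geometric recurrence with ratio -9.
By induction f(n) = f(0) · (-9)^n = - 9 \left(-9\right)^{n}.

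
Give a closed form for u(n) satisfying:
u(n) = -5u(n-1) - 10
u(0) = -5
First-order linear non-homogeneous.
Homogeneous solution: u_h(n) = A·(-5)^n.
Try constant particular solution u_p = K: K = -5K - 10 ⇒ K = - \frac{5}{3}.
General: u(n) = A·(-5)^n - \frac{5}{3}.
Apply u(0) = -5: A - \frac{5}{3} = -5 ⇒ A = - \frac{10}{3}.
So u(n) = - \frac{10 \left(-5\right)^{n}}{3} - \frac{5}{3}.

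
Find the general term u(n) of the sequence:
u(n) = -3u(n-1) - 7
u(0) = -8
First-order linear non-homogeneous.
Homogeneous solution: u_h(n) = A·(-3)^n.
Try constant particular solution u_p = K: K = -3K - 7 ⇒ K = - \frac{7}{4}.
General: u(n) = A·(-3)^n - \frac{7}{4}.
Apply u(0) = -8: A - \frac{7}{4} = -8 ⇒ A = - \frac{25}{4}.
So u(n) = - \frac{25 \left(-3\right)^{n}}{4} - \frac{7}{4}.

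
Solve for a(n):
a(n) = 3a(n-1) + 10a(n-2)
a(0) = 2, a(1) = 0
Characteristic equation: x² - 3x - 10 = 0, which factors as (x - (-2))(x - (5)) = 0.
Roots r₁ = -2, r₂ = 5 (distinct).
General solution: a(n) = A·(-2)^n + B·(5)^n.
From a(0) = 2: A + B = 2.
From a(1) = 0: -2A + 5B = 0.
Solving: A = \frac{10}{7}, B = \frac{4}{7}.
So a(n) = \frac{10 \left(-2\right)^{n}}{7} + \frac{4 \cdot 5^{n}}{7}.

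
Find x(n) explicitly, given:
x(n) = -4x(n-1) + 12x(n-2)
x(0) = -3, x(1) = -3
Characteristic equation: x² + 4x - 12 = 0, which factors as (x - (-6))(x - (2)) = 0.
Roots r₁ = -6, r₂ = 2 (distinct).
General solution: x(n) = A·(-6)^n + B·(2)^n.
From x(0) = -3: A + B = -3.
From x(1) = -3: -6A + 2B = -3.
Solving: A = - \frac{3}{8}, B = - \frac{21}{8}.
So x(n) = - \frac{3 \left(-6\right)^{n}}{8} - \frac{21 \cdot 2^{n}}{8}.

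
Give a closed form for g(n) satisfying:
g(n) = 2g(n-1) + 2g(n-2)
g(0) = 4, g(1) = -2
Characteristic equation: x² - 2x - 2 = 0.
Discriminant Δ = (2)² + 4·(2) = 12.
Roots r₁,₂ = (2 ± √12)/2, so r₁ = 1 + \sqrt{3}, r₂ = 1 - \sqrt{3}.
General solution: g(n) = A·r₁^n + B·r₂^n.
From the initial conditions, A + B = 4 and r₁A + r₂B = -2.
Since r₁ - r₂ = √12: A = (-2 - (4)r₂)/√12 = 2 - \sqrt{3}, and B = 4 - A = \sqrt{3} + 2.
So g(n) = \left(2 - \sqrt{3}\right)\left(1 + \sqrt{3}\right)^n + \left(\sqrt{3} + 2\right)\left(1 - \sqrt{3}\right)^n.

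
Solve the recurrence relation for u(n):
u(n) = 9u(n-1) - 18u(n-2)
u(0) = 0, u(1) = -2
Characteristic equation: x² - 9x + 18 = 0, which factors as (x - (6))(x - (3)) = 0.
Roots r₁ = 6, r₂ = 3 (distinct).
General solution: u(n) = A·(6)^n + B·(3)^n.
From u(0) = 0: A + B = 0.
From u(1) = -2: 6A + 3B = -2.
Solving: A = - \frac{2}{3}, B = \frac{2}{3}.
So u(n) = \frac{2 \cdot 3^{n}}{3} - \frac{2 \cdot 6^{n}}{3}.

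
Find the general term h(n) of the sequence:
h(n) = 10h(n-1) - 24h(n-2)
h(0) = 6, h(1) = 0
Characteristic equation: x² - 10x + 24 = 0, which factors as (x - (4))(x - (6)) = 0.
Roots r₁ = 4, r₂ = 6 (distinct).
General solution: h(n) = A·(4)^n + B·(6)^n.
From h(0) = 6: A + B = 6.
From h(1) = 0: 4A + 6B = 0.
Solving: A = 18, B = -12.
So h(n) = 18 \cdot 4^{n} - 12 \cdot 6^{n}.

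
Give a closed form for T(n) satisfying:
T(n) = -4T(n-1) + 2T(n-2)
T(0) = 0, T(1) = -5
Characteristic equation: x² + 4x - 2 = 0.
Discriminant Δ = (-4)² + 4·(2) = 24.
Roots r₁,₂ = (-4 ± √24)/2, so r₁ = -2 + \sqrt{6}, r₂ = - \sqrt{6} - 2.
General solution: T(n) = A·r₁^n + B·r₂^n.
From the initial conditions, A + B = 0 and r₁A + r₂B = -5.
Since r₁ - r₂ = √24: A = (-5 - (0)r₂)/√24 = - \frac{5 \sqrt{6}}{12}, and B = 0 - A = \frac{5 \sqrt{6}}{12}.
So T(n) = \left(- \frac{5 \sqrt{6}}{12}\right)\left(-2 + \sqrt{6}\right)^n + \left(\frac{5 \sqrt{6}}{12}\right)\left(- \sqrt{6} - 2\right)^n.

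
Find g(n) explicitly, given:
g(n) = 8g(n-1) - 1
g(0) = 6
First-order linear non-homogeneous.
Homogeneous solution: g_h(n) = A·(8)^n.
Try constant particular solution g_p = K: K = 8K - 1 ⇒ K = \frac{1}{7}.
General: g(n) = A·(8)^n + \frac{1}{7}.
Apply g(0) = 6: A + \frac{1}{7} = 6 ⇒ A = \frac{41}{7}.
So g(n) = \frac{41 \cdot 8^{n}}{7} + \frac{1}{7}.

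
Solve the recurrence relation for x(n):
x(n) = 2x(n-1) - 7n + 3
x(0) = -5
First-order linear with linear forcing.
Homogeneous solution: x_h(n) = A·(2)^n.
Try particular x_p(n) = pn + q. Substituting:
  pn + q = 2(p(n-1) + q) - 7n + 3.
Matching the n-coefficient: p = 2p - 7 ⇒ p = 7.
Matching constants: q = -2p + 2q + 3 ⇒ q = 11.
General: x(n) = A·(2)^n + 7 n + 11.
Apply x(0) = -5: A + 11 = -5 ⇒ A = -16.
So x(n) = - 16 \cdot 2^{n} + 7 n + 11.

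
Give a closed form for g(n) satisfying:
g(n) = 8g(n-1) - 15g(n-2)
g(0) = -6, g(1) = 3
Characteristic equation: x² - 8x + 15 = 0, which factors as (x - (5))(x - (3)) = 0.
Roots r₁ = 5, r₂ = 3 (distinct).
General solution: g(n) = A·(5)^n + B·(3)^n.
From g(0) = -6: A + B = -6.
From g(1) = 3: 5A + 3B = 3.
Solving: A = \frac{21}{2}, B = - \frac{33}{2}.
So g(n) = - \frac{33 \cdot 3^{n}}{2} + \frac{21 \cdot 5^{n}}{2}.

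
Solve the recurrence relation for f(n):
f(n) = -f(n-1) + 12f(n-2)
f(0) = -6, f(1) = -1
Characteristic equation: x² + x - 12 = 0, which factors as (x - (-4))(x - (3)) = 0.
Roots r₁ = -4, r₂ = 3 (distinct).
General solution: f(n) = A·(-4)^n + B·(3)^n.
From f(0) = -6: A + B = -6.
From f(1) = -1: -4A + 3B = -1.
Solving: A = - \frac{17}{7}, B = - \frac{25}{7}.
So f(n) = - \frac{17 \left(-4\right)^{n}}{7} - \frac{25 \cdot 3^{n}}{7}.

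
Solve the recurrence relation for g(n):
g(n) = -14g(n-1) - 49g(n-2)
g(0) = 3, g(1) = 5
Characteristic equation: x² + 14x + 49 = 0, which is (x - (-7))².
Repeated root r = -7.
General solution: g(n) = (A + Bn)·(-7)^n.
From g(0) = 3: A = 3.
From g(1) = 5: (A + B)·(-7) = 5 ⇒ B = - \frac{26}{7}.
So g(n) = \left(3 - \frac{26 n}{7}\right) \cdot (-7)^n.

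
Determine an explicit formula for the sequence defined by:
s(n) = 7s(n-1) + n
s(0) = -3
First-order linear with linear forcing.
Homogeneous solution: s_h(n) = A·(7)^n.
Try particular s_p(n) = pn + q. Substituting:
  pn + q = 7(p(n-1) + q) + n.
Matching the n-coefficient: p = 7p + 1 ⇒ p = - \frac{1}{6}.
Matching constants: q = -7p + 7q ⇒ q = - \frac{7}{36}.
General: s(n) = A·(7)^n - \frac{n}{6} - \frac{7}{36}.
Apply s(0) = -3: A - \frac{7}{36} = -3 ⇒ A = - \frac{101}{36}.
So s(n) = - \frac{101 \cdot 7^{n}}{36} - \frac{n}{6} - \frac{7}{36}.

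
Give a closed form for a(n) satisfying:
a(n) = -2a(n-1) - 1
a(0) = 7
First-order linear non-homogeneous.
Homogeneous solution: a_h(n) = A·(-2)^n.
Try constant particular solution a_p = K: K = -2K - 1 ⇒ K = - \frac{1}{3}.
General: a(n) = A·(-2)^n - \frac{1}{3}.
Apply a(0) = 7: A - \frac{1}{3} = 7 ⇒ A = \frac{22}{3}.
So a(n) = \frac{22 \left(-2\right)^{n}}{3} - \frac{1}{3}.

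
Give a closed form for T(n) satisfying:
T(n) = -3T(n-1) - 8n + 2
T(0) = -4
First-order linear with linear forcing.
Homogeneous solution: T_h(n) = A·(-3)^n.
Try particular T_p(n) = pn + q. Substituting:
  pn + q = -3(p(n-1) + q) - 8n + 2.
Matching the n-coefficient: p = -3p - 8 ⇒ p = -2.
Matching constants: q = 3p - 3q + 2 ⇒ q = -1.
General: T(n) = A·(-3)^n - 2 n - 1.
Apply T(0) = -4: A - 1 = -4 ⇒ A = -3.
So T(n) = - 3 \left(-3\right)^{n} - 2 n - 1.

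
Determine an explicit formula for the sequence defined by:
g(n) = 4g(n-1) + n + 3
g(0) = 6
First-order linear with linear forcing.
Homogeneous solution: g_h(n) = A·(4)^n.
Try particular g_p(n) = pn + q. Substituting:
  pn + q = 4(p(n-1) + q) + n + 3.
Matching the n-coefficient: p = 4p + 1 ⇒ p = - \frac{1}{3}.
Matching constants: q = -4p + 4q + 3 ⇒ q = - \frac{13}{9}.
General: g(n) = A·(4)^n - \frac{n}{3} - \frac{13}{9}.
Apply g(0) = 6: A - \frac{13}{9} = 6 ⇒ A = \frac{67}{9}.
So g(n) = \frac{67 \cdot 4^{n}}{9} - \frac{n}{3} - \frac{13}{9}.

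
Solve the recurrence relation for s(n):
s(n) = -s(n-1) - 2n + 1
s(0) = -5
First-order linear with linear forcing.
Homogeneous solution: s_h(n) = A·(-1)^n.
Try particular s_p(n) = pn + q. Substituting:
  pn + q = -(p(n-1) + q) - 2n + 1.
Matching the n-coefficient: p = -p - 2 ⇒ p = -1.
Matching constants: q = p - q + 1 ⇒ q = 0.
General: s(n) = A·(-1)^n - n + 0.
Apply s(0) = -5: A + 0 = -5 ⇒ A = -5.
So s(n) = - 5 \left(-1\right)^{n} - n.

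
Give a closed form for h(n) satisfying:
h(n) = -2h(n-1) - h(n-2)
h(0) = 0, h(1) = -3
Characteristic equation: x² + 2x + 1 = 0, which is (x - (-1))².
Repeated root r = -1.
General solution: h(n) = (A + Bn)·(-1)^n.
From h(0) = 0: A = 0.
From h(1) = -3: (A + B)·(-1) = -3 ⇒ B = 3.
So h(n) = \left(3 n\right) \cdot (-1)^n.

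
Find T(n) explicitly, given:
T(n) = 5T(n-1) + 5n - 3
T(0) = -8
First-order linear with linear forcing.
Homogeneous solution: T_h(n) = A·(5)^n.
Try particular T_p(n) = pn + q. Substituting:
  pn + q = 5(p(n-1) + q) + 5n - 3.
Matching the n-coefficient: p = 5p + 5 ⇒ p = - \frac{5}{4}.
Matching constants: q = -5p + 5q - 3 ⇒ q = - \frac{13}{16}.
General: T(n) = A·(5)^n - \frac{5 n}{4} - \frac{13}{16}.
Apply T(0) = -8: A - \frac{13}{16} = -8 ⇒ A = - \frac{115}{16}.
So T(n) = - \frac{115 \cdot 5^{n}}{16} - \frac{5 n}{4} - \frac{13}{16}.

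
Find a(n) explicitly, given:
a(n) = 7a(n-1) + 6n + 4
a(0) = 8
First-order linear with linear forcing.
Homogeneous solution: a_h(n) = A·(7)^n.
Try particular a_p(n) = pn + q. Substituting:
  pn + q = 7(p(n-1) + q) + 6n + 4.
Matching the n-coefficient: p = 7p + 6 ⇒ p = -1.
Matching constants: q = -7p + 7q + 4 ⇒ q = - \frac{11}{6}.
General: a(n) = A·(7)^n - n - \frac{11}{6}.
Apply a(0) = 8: A - \frac{11}{6} = 8 ⇒ A = \frac{59}{6}.
So a(n) = \frac{59 \cdot 7^{n}}{6} - n - \frac{11}{6}.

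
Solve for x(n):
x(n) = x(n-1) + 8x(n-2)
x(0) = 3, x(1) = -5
Characteristic equation: x² - x - 8 = 0.
Discriminant Δ = (1)² + 4·(8) = 33.
Roots r₁,₂ = (1 ± √33)/2, so r₁ = \frac{1}{2} + \frac{\sqrt{33}}{2}, r₂ = \frac{1}{2} - \frac{\sqrt{33}}{2}.
General solution: x(n) = A·r₁^n + B·r₂^n.
From the initial conditions, A + B = 3 and r₁A + r₂B = -5.
Since r₁ - r₂ = √33: A = (-5 - (3)r₂)/√33 = \frac{3}{2} - \frac{13 \sqrt{33}}{66}, and B = 3 - A = \frac{13 \sqrt{33}}{66} + \frac{3}{2}.
So x(n) = \left(\frac{3}{2} - \frac{13 \sqrt{33}}{66}\right)\left(\frac{1}{2} + \frac{\sqrt{33}}{2}\right)^n + \left(\frac{13 \sqrt{33}}{66} + \frac{3}{2}\right)\left(\frac{1}{2} - \frac{\sqrt{33}}{2}\right)^n.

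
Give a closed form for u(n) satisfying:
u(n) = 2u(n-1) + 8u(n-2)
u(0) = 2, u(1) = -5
Characteristic equation: x² - 2x - 8 = 0, which factors as (x - (-2))(x - (4)) = 0.
Roots r₁ = -2, r₂ = 4 (distinct).
General solution: u(n) = A·(-2)^n + B·(4)^n.
From u(0) = 2: A + B = 2.
From u(1) = -5: -2A + 4B = -5.
Solving: A = \frac{13}{6}, B = - \frac{1}{6}.
So u(n) = \frac{13 \left(-2\right)^{n}}{6} - \frac{4^{n}}{6}.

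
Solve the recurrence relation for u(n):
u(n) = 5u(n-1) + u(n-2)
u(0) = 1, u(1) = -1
Characteristic equation: x² - 5x - 1 = 0.
Discriminant Δ = (5)² + 4·(1) = 29.
Roots r₁,₂ = (5 ± √29)/2, so r₁ = \frac{5}{2} + \frac{\sqrt{29}}{2}, r₂ = \frac{5}{2} - \frac{\sqrt{29}}{2}.
General solution: u(n) = A·r₁^n + B·r₂^n.
From the initial conditions, A + B = 1 and r₁A + r₂B = -1.
Since r₁ - r₂ = √29: A = (-1 - (1)r₂)/√29 = \frac{1}{2} - \frac{7 \sqrt{29}}{58}, and B = 1 - A = \frac{1}{2} + \frac{7 \sqrt{29}}{58}.
So u(n) = \left(\frac{1}{2} - \frac{7 \sqrt{29}}{58}\right)\left(\frac{5}{2} + \frac{\sqrt{29}}{2}\right)^n + \left(\frac{1}{2} + \frac{7 \sqrt{29}}{58}\right)\left(\frac{5}{2} - \frac{\sqrt{29}}{2}\right)^n.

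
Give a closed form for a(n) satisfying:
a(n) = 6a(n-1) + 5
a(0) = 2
First-order linear non-homogeneous.
Homogeneous solution: a_h(n) = A·(6)^n.
Try constant particular solution a_p = K: K = 6K + 5 ⇒ K = -1.
General: a(n) = A·(6)^n - 1.
Apply a(0) = 2: A - 1 = 2 ⇒ A = 3.
So a(n) = 3 \cdot 6^{n} - 1.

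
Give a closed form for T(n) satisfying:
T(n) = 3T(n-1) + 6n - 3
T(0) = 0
First-order linear with linear forcing.
Homogeneous solution: T_h(n) = A·(3)^n.
Try particular T_p(n) = pn + q. Substituting:
  pn + q = 3(p(n-1) + q) + 6n - 3.
Matching the n-coefficient: p = 3p + 6 ⇒ p = -3.
Matching constants: q = -3p + 3q - 3 ⇒ q = -3.
General: T(n) = A·(3)^n - 3 n - 3.
Apply T(0) = 0: A - 3 = 0 ⇒ A = 3.
So T(n) = 3 \cdot 3^{n} - 3 n - 3.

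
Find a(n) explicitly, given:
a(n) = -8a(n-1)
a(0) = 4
This is a homogeneous first-order recurrence with ratio -8.
By induction a(n) = a(0) · (-8)^n = 4 \left(-8\right)^{n}.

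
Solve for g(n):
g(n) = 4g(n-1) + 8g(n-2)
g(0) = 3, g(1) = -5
Characteristic equation: x² - 4x - 8 = 0.
Discriminant Δ = (4)² + 4·(8) = 48.
Roots r₁,₂ = (4 ± √48)/2, so r₁ = 2 + 2 \sqrt{3}, r₂ = 2 - 2 \sqrt{3}.
General solution: g(n) = A·r₁^n + B·r₂^n.
From the initial conditions, A + B = 3 and r₁A + r₂B = -5.
Since r₁ - r₂ = √48: A = (-5 - (3)r₂)/√48 = \frac{3}{2} - \frac{11 \sqrt{3}}{12}, and B = 3 - A = \frac{3}{2} + \frac{11 \sqrt{3}}{12}.
So g(n) = \left(\frac{3}{2} - \frac{11 \sqrt{3}}{12}\right)\left(2 + 2 \sqrt{3}\right)^n + \left(\frac{3}{2} + \frac{11 \sqrt{3}}{12}\right)\left(2 - 2 \sqrt{3}\right)^n.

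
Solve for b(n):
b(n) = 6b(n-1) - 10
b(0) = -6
First-order linear non-homogeneous.
Homogeneous solution: b_h(n) = A·(6)^n.
Try constant particular solution b_p = K: K = 6K - 10 ⇒ K = 2.
General: b(n) = A·(6)^n + 2.
Apply b(0) = -6: A + 2 = -6 ⇒ A = -8.
So b(n) = 2 - 8 \cdot 6^{n}.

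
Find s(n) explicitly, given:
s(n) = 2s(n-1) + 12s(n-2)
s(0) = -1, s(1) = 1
Characteristic equation: x² - 2x - 12 = 0.
Discriminant Δ = (2)² + 4·(12) = 52.
Roots r₁,₂ = (2 ± √52)/2, so r₁ = 1 + \sqrt{13}, r₂ = 1 - \sqrt{13}.
General solution: s(n) = A·r₁^n + B·r₂^n.
From the initial conditions, A + B = -1 and r₁A + r₂B = 1.
Since r₁ - r₂ = √52: A = (1 - (-1)r₂)/√52 = - \frac{1}{2} + \frac{\sqrt{13}}{13}, and B = -1 - A = - \frac{1}{2} - \frac{\sqrt{13}}{13}.
So s(n) = \left(- \frac{1}{2} + \frac{\sqrt{13}}{13}\right)\left(1 + \sqrt{13}\right)^n + \left(- \frac{1}{2} - \frac{\sqrt{13}}{13}\right)\left(1 - \sqrt{13}\right)^n.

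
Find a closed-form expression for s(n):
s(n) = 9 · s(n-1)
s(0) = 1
Pure geometric recurrence with ratio 9.
By induction s(n) = s(0) · (9)^n = 9^{n}.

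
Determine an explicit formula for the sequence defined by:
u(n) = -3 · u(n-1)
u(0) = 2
Pure geometric recurrence with ratio -3.
By induction u(n) = u(0) · (-3)^n = 2 \left(-3\right)^{n}.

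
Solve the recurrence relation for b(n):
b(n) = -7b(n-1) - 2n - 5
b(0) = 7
First-order linear with linear forcing.
Homogeneous solution: b_h(n) = A·(-7)^n.
Try particular b_p(n) = pn + q. Substituting:
  pn + q = -7(p(n-1) + q) - 2n - 5.
Matching the n-coefficient: p = -7p - 2 ⇒ p = - \frac{1}{4}.
Matching constants: q = 7p - 7q - 5 ⇒ q = - \frac{27}{32}.
General: b(n) = A·(-7)^n - \frac{n}{4} - \frac{27}{32}.
Apply b(0) = 7: A - \frac{27}{32} = 7 ⇒ A = \frac{251}{32}.
So b(n) = \frac{251 \left(-7\right)^{n}}{32} - \frac{n}{4} - \frac{27}{32}.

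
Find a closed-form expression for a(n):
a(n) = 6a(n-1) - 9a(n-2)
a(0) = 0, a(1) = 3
Characteristic equation: x² - 6x + 9 = 0, which is (x - (3))².
Repeated root r = 3.
General solution: a(n) = (A + Bn)·(3)^n.
From a(0) = 0: A = 0.
From a(1) = 3: (A + B)·(3) = 3 ⇒ B = 1.
So a(n) = \left(n\right) \cdot (3)^n.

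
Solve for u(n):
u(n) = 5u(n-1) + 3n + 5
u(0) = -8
First-order linear with linear forcing.
Homogeneous solution: u_h(n) = A·(5)^n.
Try particular u_p(n) = pn + q. Substituting:
  pn + q = 5(p(n-1) + q) + 3n + 5.
Matching the n-coefficient: p = 5p + 3 ⇒ p = - \frac{3}{4}.
Matching constants: q = -5p + 5q + 5 ⇒ q = - \frac{35}{16}.
General: u(n) = A·(5)^n - \frac{3 n}{4} - \frac{35}{16}.
Apply u(0) = -8: A - \frac{35}{16} = -8 ⇒ A = - \frac{93}{16}.
So u(n) = - \frac{93 \cdot 5^{n}}{16} - \frac{3 n}{4} - \frac{35}{16}.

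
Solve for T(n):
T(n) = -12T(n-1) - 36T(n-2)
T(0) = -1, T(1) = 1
Characteristic equation: x² + 12x + 36 = 0, which is (x - (-6))².
Repeated root r = -6.
General solution: T(n) = (A + Bn)·(-6)^n.
From T(0) = -1: A = -1.
From T(1) = 1: (A + B)·(-6) = 1 ⇒ B = \frac{5}{6}.
So T(n) = \left(\frac{5 n}{6} - 1\right) \cdot (-6)^n.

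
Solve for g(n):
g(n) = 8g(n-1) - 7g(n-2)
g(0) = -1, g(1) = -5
Characteristic equation: x² - 8x + 7 = 0, which factors as (x - (1))(x - (7)) = 0.
Roots r₁ = 1, r₂ = 7 (distinct).
General solution: g(n) = A·(1)^n + B·(7)^n.
From g(0) = -1: A + B = -1.
From g(1) = -5: A + 7B = -5.
Solving: A = - \frac{1}{3}, B = - \frac{2}{3}.
So g(n) = - \frac{2 \cdot 7^{n}}{3} - \frac{1}{3}.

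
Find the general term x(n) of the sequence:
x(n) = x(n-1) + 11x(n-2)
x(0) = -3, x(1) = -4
Characteristic equation: x² - x - 11 = 0.
Discriminant Δ = (1)² + 4·(11) = 45.
Roots r₁,₂ = (1 ± √45)/2, so r₁ = \frac{1}{2} + \frac{3 \sqrt{5}}{2}, r₂ = \frac{1}{2} - \frac{3 \sqrt{5}}{2}.
General solution: x(n) = A·r₁^n + B·r₂^n.
From the initial conditions, A + B = -3 and r₁A + r₂B = -4.
Since r₁ - r₂ = √45: A = (-4 - (-3)r₂)/√45 = - \frac{3}{2} - \frac{\sqrt{5}}{6}, and B = -3 - A = - \frac{3}{2} + \frac{\sqrt{5}}{6}.
So x(n) = \left(- \frac{3}{2} - \frac{\sqrt{5}}{6}\right)\left(\frac{1}{2} + \frac{3 \sqrt{5}}{2}\right)^n + \left(- \frac{3}{2} + \frac{\sqrt{5}}{6}\right)\left(\frac{1}{2} - \frac{3 \sqrt{5}}{2}\right)^n.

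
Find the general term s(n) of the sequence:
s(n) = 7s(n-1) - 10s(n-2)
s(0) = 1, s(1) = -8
Characteristic equation: x² - 7x + 10 = 0, which factors as (x - (5))(x - (2)) = 0.
Roots r₁ = 5, r₂ = 2 (distinct).
General solution: s(n) = A·(5)^n + B·(2)^n.
From s(0) = 1: A + B = 1.
From s(1) = -8: 5A + 2B = -8.
Solving: A = - \frac{10}{3}, B = \frac{13}{3}.
So s(n) = \frac{13 \cdot 2^{n}}{3} - \frac{10 \cdot 5^{n}}{3}.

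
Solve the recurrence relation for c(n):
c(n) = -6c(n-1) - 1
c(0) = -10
First-order linear non-homogeneous.
Homogeneous solution: c_h(n) = A·(-6)^n.
Try constant particular solution c_p = K: K = -6K - 1 ⇒ K = - \frac{1}{7}.
General: c(n) = A·(-6)^n - \frac{1}{7}.
Apply c(0) = -10: A - \frac{1}{7} = -10 ⇒ A = - \frac{69}{7}.
So c(n) = - \frac{69 \left(-6\right)^{n}}{7} - \frac{1}{7}.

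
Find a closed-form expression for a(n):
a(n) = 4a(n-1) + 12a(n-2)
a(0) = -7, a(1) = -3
Characteristic equation: x² - 4x - 12 = 0, which factors as (x - (-2))(x - (6)) = 0.
Roots r₁ = -2, r₂ = 6 (distinct).
General solution: a(n) = A·(-2)^n + B·(6)^n.
From a(0) = -7: A + B = -7.
From a(1) = -3: -2A + 6B = -3.
Solving: A = - \frac{39}{8}, B = - \frac{17}{8}.
So a(n) = - \frac{39 \left(-2\right)^{n}}{8} - \frac{17 \cdot 6^{n}}{8}.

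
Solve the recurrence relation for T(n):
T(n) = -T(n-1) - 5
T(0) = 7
First-order linear non-homogeneous.
Homogeneous solution: T_h(n) = A·(-1)^n.
Try constant particular solution T_p = K: K = -K - 5 ⇒ K = - \frac{5}{2}.
General: T(n) = A·(-1)^n - \frac{5}{2}.
Apply T(0) = 7: A - \frac{5}{2} = 7 ⇒ A = \frac{19}{2}.
So T(n) = \frac{19 \left(-1\right)^{n}}{2} - \frac{5}{2}.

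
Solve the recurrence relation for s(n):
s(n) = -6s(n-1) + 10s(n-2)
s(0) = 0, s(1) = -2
Characteristic equation: x² + 6x - 10 = 0.
Discriminant Δ = (-6)² + 4·(10) = 76.
Roots r₁,₂ = (-6 ± √76)/2, so r₁ = -3 + \sqrt{19}, r₂ = - \sqrt{19} - 3.
General solution: s(n) = A·r₁^n + B·r₂^n.
From the initial conditions, A + B = 0 and r₁A + r₂B = -2.
Since r₁ - r₂ = √76: A = (-2 - (0)r₂)/√76 = - \frac{\sqrt{19}}{19}, and B = 0 - A = \frac{\sqrt{19}}{19}.
So s(n) = \left(- \frac{\sqrt{19}}{19}\right)\left(-3 + \sqrt{19}\right)^n + \left(\frac{\sqrt{19}}{19}\right)\left(- \sqrt{19} - 3\right)^n.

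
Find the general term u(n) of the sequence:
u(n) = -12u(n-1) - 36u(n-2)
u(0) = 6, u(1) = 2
Characteristic equation: x² + 12x + 36 = 0, which is (x - (-6))².
Repeated root r = -6.
General solution: u(n) = (A + Bn)·(-6)^n.
From u(0) = 6: A = 6.
From u(1) = 2: (A + B)·(-6) = 2 ⇒ B = - \frac{19}{3}.
So u(n) = \left(6 - \frac{19 n}{3}\right) \cdot (-6)^n.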